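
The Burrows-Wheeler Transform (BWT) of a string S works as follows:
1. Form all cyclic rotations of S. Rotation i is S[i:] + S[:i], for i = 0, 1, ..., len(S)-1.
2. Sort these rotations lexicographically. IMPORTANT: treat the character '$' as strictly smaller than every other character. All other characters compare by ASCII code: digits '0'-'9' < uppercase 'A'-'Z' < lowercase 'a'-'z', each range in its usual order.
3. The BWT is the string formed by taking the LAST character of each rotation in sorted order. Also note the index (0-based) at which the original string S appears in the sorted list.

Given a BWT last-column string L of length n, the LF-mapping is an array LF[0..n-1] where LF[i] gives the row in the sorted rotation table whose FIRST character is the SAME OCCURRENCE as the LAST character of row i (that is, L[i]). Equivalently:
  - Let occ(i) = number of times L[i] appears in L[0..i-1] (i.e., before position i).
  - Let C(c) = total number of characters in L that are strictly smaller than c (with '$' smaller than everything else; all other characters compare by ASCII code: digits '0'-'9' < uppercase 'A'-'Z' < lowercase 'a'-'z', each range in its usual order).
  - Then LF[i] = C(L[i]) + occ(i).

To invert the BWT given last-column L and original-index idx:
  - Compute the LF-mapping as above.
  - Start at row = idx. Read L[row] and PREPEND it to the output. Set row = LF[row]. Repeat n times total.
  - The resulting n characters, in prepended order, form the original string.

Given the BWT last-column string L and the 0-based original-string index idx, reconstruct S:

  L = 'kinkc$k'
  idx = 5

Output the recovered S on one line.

Answer: knickk$

Derivation:
LF mapping: 3 2 6 4 1 0 5
Walk LF starting at row 5, prepending L[row]:
  step 1: row=5, L[5]='$', prepend. Next row=LF[5]=0
  step 2: row=0, L[0]='k', prepend. Next row=LF[0]=3
  step 3: row=3, L[3]='k', prepend. Next row=LF[3]=4
  step 4: row=4, L[4]='c', prepend. Next row=LF[4]=1
  step 5: row=1, L[1]='i', prepend. Next row=LF[1]=2
  step 6: row=2, L[2]='n', prepend. Next row=LF[2]=6
  step 7: row=6, L[6]='k', prepend. Next row=LF[6]=5
Reversed output: knickk$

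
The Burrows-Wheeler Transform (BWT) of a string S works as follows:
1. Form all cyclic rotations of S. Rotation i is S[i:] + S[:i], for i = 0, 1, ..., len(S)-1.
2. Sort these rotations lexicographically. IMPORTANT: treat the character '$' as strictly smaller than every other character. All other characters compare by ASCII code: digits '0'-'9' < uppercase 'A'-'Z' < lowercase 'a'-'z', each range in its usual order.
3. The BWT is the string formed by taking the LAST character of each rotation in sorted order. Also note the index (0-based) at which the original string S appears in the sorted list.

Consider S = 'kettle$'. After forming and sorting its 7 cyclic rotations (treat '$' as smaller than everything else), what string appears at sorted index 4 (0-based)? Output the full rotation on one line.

Answer: le$kett

Derivation:
All 7 rotations (rotation i = S[i:]+S[:i]):
  rot[0] = kettle$
  rot[1] = ettle$k
  rot[2] = ttle$ke
  rot[3] = tle$ket
  rot[4] = le$kett
  rot[5] = e$kettl
  rot[6] = $kettle
Sorted (with $ < everything):
  sorted[0] = $kettle
  sorted[1] = e$kettl
  sorted[2] = ettle$k
  sorted[3] = kettle$
  sorted[4] = le$kett
  sorted[5] = tle$ket
  sorted[6] = ttle$ke
sorted[4] = le$kett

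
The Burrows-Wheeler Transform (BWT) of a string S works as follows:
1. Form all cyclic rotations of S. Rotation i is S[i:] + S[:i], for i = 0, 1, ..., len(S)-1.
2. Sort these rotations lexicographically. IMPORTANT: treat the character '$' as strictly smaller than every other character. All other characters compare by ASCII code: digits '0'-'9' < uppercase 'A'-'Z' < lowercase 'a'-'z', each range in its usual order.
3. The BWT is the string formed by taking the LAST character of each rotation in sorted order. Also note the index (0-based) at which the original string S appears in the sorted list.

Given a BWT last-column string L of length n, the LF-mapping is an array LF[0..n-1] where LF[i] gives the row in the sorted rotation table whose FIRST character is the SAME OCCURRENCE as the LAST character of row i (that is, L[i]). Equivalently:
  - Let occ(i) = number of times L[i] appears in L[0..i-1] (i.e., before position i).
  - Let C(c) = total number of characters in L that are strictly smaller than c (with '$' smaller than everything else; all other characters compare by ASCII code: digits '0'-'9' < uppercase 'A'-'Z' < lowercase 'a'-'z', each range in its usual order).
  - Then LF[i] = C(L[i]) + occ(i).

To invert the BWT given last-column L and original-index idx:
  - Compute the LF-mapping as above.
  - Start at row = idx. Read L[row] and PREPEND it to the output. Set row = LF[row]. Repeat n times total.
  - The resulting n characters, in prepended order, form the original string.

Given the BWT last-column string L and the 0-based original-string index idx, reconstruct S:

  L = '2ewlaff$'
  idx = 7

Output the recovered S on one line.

LF mapping: 1 3 7 6 2 4 5 0
Walk LF starting at row 7, prepending L[row]:
  step 1: row=7, L[7]='$', prepend. Next row=LF[7]=0
  step 2: row=0, L[0]='2', prepend. Next row=LF[0]=1
  step 3: row=1, L[1]='e', prepend. Next row=LF[1]=3
  step 4: row=3, L[3]='l', prepend. Next row=LF[3]=6
  step 5: row=6, L[6]='f', prepend. Next row=LF[6]=5
  step 6: row=5, L[5]='f', prepend. Next row=LF[5]=4
  step 7: row=4, L[4]='a', prepend. Next row=LF[4]=2
  step 8: row=2, L[2]='w', prepend. Next row=LF[2]=7
Reversed output: waffle2$

Answer: waffle2$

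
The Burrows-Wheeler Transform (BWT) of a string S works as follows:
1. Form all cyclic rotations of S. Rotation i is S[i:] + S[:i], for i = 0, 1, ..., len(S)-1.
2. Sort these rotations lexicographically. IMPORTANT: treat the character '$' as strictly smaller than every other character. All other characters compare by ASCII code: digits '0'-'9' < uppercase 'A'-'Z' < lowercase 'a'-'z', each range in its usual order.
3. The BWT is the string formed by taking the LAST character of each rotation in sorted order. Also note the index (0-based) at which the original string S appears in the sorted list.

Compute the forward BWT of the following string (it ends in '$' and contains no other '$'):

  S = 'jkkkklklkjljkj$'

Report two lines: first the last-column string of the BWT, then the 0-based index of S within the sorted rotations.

Answer: jkl$kjljkklkjkk
3

Derivation:
All 15 rotations (rotation i = S[i:]+S[:i]):
  rot[0] = jkkkklklkjljkj$
  rot[1] = kkkklklkjljkj$j
  rot[2] = kkklklkjljkj$jk
  rot[3] = kklklkjljkj$jkk
  rot[4] = klklkjljkj$jkkk
  rot[5] = lklkjljkj$jkkkk
  rot[6] = klkjljkj$jkkkkl
  rot[7] = lkjljkj$jkkkklk
  rot[8] = kjljkj$jkkkklkl
  rot[9] = jljkj$jkkkklklk
  rot[10] = ljkj$jkkkklklkj
  rot[11] = jkj$jkkkklklkjl
  rot[12] = kj$jkkkklklkjlj
  rot[13] = j$jkkkklklkjljk
  rot[14] = $jkkkklklkjljkj
Sorted (with $ < everything):
  sorted[0] = $jkkkklklkjljkj  (last char: 'j')
  sorted[1] = j$jkkkklklkjljk  (last char: 'k')
  sorted[2] = jkj$jkkkklklkjl  (last char: 'l')
  sorted[3] = jkkkklklkjljkj$  (last char: '$')
  sorted[4] = jljkj$jkkkklklk  (last char: 'k')
  sorted[5] = kj$jkkkklklkjlj  (last char: 'j')
  sorted[6] = kjljkj$jkkkklkl  (last char: 'l')
  sorted[7] = kkkklklkjljkj$j  (last char: 'j')
  sorted[8] = kkklklkjljkj$jk  (last char: 'k')
  sorted[9] = kklklkjljkj$jkk  (last char: 'k')
  sorted[10] = klkjljkj$jkkkkl  (last char: 'l')
  sorted[11] = klklkjljkj$jkkk  (last char: 'k')
  sorted[12] = ljkj$jkkkklklkj  (last char: 'j')
  sorted[13] = lkjljkj$jkkkklk  (last char: 'k')
  sorted[14] = lklkjljkj$jkkkk  (last char: 'k')
Last column: jkl$kjljkklkjkk
Original string S is at sorted index 3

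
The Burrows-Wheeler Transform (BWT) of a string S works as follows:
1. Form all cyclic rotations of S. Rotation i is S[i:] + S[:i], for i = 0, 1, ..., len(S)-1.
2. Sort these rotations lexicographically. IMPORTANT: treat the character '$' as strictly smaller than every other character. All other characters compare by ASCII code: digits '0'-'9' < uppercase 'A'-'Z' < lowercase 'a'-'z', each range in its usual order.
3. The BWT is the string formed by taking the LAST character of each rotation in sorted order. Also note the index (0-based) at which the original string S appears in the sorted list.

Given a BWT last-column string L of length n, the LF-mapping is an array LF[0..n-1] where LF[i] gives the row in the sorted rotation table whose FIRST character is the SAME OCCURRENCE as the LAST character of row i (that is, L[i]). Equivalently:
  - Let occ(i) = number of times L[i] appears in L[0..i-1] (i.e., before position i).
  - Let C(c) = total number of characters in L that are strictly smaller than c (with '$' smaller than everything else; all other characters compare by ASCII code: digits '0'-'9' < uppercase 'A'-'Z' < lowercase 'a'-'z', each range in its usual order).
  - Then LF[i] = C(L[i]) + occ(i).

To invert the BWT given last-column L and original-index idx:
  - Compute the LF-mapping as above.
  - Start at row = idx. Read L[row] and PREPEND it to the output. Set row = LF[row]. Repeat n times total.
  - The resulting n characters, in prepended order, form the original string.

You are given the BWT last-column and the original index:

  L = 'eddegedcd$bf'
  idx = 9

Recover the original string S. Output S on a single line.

Answer: eddedbfgdce$

Derivation:
LF mapping: 7 3 4 8 11 9 5 2 6 0 1 10
Walk LF starting at row 9, prepending L[row]:
  step 1: row=9, L[9]='$', prepend. Next row=LF[9]=0
  step 2: row=0, L[0]='e', prepend. Next row=LF[0]=7
  step 3: row=7, L[7]='c', prepend. Next row=LF[7]=2
  step 4: row=2, L[2]='d', prepend. Next row=LF[2]=4
  step 5: row=4, L[4]='g', prepend. Next row=LF[4]=11
  step 6: row=11, L[11]='f', prepend. Next row=LF[11]=10
  step 7: row=10, L[10]='b', prepend. Next row=LF[10]=1
  step 8: row=1, L[1]='d', prepend. Next row=LF[1]=3
  step 9: row=3, L[3]='e', prepend. Next row=LF[3]=8
  step 10: row=8, L[8]='d', prepend. Next row=LF[8]=6
  step 11: row=6, L[6]='d', prepend. Next row=LF[6]=5
  step 12: row=5, L[5]='e', prepend. Next row=LF[5]=9
Reversed output: eddedbfgdce$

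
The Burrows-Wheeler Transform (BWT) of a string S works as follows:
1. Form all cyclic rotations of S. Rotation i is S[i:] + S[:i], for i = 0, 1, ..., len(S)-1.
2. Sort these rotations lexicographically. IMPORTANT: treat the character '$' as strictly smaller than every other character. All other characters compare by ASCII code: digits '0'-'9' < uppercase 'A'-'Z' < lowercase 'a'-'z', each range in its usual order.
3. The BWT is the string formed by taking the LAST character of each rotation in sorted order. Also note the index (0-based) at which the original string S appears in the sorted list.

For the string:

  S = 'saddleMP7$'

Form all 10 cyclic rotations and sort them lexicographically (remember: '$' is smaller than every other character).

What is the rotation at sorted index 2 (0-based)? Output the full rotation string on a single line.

All 10 rotations (rotation i = S[i:]+S[:i]):
  rot[0] = saddleMP7$
  rot[1] = addleMP7$s
  rot[2] = ddleMP7$sa
  rot[3] = dleMP7$sad
  rot[4] = leMP7$sadd
  rot[5] = eMP7$saddl
  rot[6] = MP7$saddle
  rot[7] = P7$saddleM
  rot[8] = 7$saddleMP
  rot[9] = $saddleMP7
Sorted (with $ < everything):
  sorted[0] = $saddleMP7
  sorted[1] = 7$saddleMP
  sorted[2] = MP7$saddle
  sorted[3] = P7$saddleM
  sorted[4] = addleMP7$s
  sorted[5] = ddleMP7$sa
  sorted[6] = dleMP7$sad
  sorted[7] = eMP7$saddl
  sorted[8] = leMP7$sadd
  sorted[9] = saddleMP7$
sorted[2] = MP7$saddle

Answer: MP7$saddle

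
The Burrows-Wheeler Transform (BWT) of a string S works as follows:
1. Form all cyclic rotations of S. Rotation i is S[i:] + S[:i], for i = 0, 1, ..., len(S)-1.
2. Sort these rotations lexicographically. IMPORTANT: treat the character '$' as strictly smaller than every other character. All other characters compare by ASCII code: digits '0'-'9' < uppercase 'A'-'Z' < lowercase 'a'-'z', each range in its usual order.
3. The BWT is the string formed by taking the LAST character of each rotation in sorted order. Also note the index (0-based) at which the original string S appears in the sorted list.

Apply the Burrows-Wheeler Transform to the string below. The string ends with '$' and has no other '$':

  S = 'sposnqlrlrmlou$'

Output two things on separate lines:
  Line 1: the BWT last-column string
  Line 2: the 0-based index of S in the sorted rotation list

Answer: umqrrsplsnllo$o
13

Derivation:
All 15 rotations (rotation i = S[i:]+S[:i]):
  rot[0] = sposnqlrlrmlou$
  rot[1] = posnqlrlrmlou$s
  rot[2] = osnqlrlrmlou$sp
  rot[3] = snqlrlrmlou$spo
  rot[4] = nqlrlrmlou$spos
  rot[5] = qlrlrmlou$sposn
  rot[6] = lrlrmlou$sposnq
  rot[7] = rlrmlou$sposnql
  rot[8] = lrmlou$sposnqlr
  rot[9] = rmlou$sposnqlrl
  rot[10] = mlou$sposnqlrlr
  rot[11] = lou$sposnqlrlrm
  rot[12] = ou$sposnqlrlrml
  rot[13] = u$sposnqlrlrmlo
  rot[14] = $sposnqlrlrmlou
Sorted (with $ < everything):
  sorted[0] = $sposnqlrlrmlou  (last char: 'u')
  sorted[1] = lou$sposnqlrlrm  (last char: 'm')
  sorted[2] = lrlrmlou$sposnq  (last char: 'q')
  sorted[3] = lrmlou$sposnqlr  (last char: 'r')
  sorted[4] = mlou$sposnqlrlr  (last char: 'r')
  sorted[5] = nqlrlrmlou$spos  (last char: 's')
  sorted[6] = osnqlrlrmlou$sp  (last char: 'p')
  sorted[7] = ou$sposnqlrlrml  (last char: 'l')
  sorted[8] = posnqlrlrmlou$s  (last char: 's')
  sorted[9] = qlrlrmlou$sposn  (last char: 'n')
  sorted[10] = rlrmlou$sposnql  (last char: 'l')
  sorted[11] = rmlou$sposnqlrl  (last char: 'l')
  sorted[12] = snqlrlrmlou$spo  (last char: 'o')
  sorted[13] = sposnqlrlrmlou$  (last char: '$')
  sorted[14] = u$sposnqlrlrmlo  (last char: 'o')
Last column: umqrrsplsnllo$o
Original string S is at sorted index 13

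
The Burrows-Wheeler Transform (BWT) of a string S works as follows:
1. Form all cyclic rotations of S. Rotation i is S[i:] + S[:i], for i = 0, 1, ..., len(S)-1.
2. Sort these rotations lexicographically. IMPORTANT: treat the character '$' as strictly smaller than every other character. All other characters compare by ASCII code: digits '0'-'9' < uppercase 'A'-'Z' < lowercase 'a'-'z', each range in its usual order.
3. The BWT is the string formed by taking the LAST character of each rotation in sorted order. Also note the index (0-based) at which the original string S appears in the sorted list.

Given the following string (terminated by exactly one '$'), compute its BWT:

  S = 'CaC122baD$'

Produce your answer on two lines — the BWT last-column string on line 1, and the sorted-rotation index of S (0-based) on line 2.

All 10 rotations (rotation i = S[i:]+S[:i]):
  rot[0] = CaC122baD$
  rot[1] = aC122baD$C
  rot[2] = C122baD$Ca
  rot[3] = 122baD$CaC
  rot[4] = 22baD$CaC1
  rot[5] = 2baD$CaC12
  rot[6] = baD$CaC122
  rot[7] = aD$CaC122b
  rot[8] = D$CaC122ba
  rot[9] = $CaC122baD
Sorted (with $ < everything):
  sorted[0] = $CaC122baD  (last char: 'D')
  sorted[1] = 122baD$CaC  (last char: 'C')
  sorted[2] = 22baD$CaC1  (last char: '1')
  sorted[3] = 2baD$CaC12  (last char: '2')
  sorted[4] = C122baD$Ca  (last char: 'a')
  sorted[5] = CaC122baD$  (last char: '$')
  sorted[6] = D$CaC122ba  (last char: 'a')
  sorted[7] = aC122baD$C  (last char: 'C')
  sorted[8] = aD$CaC122b  (last char: 'b')
  sorted[9] = baD$CaC122  (last char: '2')
Last column: DC12a$aCb2
Original string S is at sorted index 5

Answer: DC12a$aCb2
5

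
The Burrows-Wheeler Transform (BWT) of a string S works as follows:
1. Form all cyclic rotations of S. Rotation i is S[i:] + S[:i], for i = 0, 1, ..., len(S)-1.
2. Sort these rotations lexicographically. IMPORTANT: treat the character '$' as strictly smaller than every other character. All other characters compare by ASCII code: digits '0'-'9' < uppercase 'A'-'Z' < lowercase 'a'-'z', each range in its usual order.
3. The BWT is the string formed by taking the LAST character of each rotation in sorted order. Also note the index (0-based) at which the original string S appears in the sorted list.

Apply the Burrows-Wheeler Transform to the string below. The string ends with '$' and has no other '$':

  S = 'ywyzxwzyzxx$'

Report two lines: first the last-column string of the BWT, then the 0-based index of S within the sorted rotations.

All 12 rotations (rotation i = S[i:]+S[:i]):
  rot[0] = ywyzxwzyzxx$
  rot[1] = wyzxwzyzxx$y
  rot[2] = yzxwzyzxx$yw
  rot[3] = zxwzyzxx$ywy
  rot[4] = xwzyzxx$ywyz
  rot[5] = wzyzxx$ywyzx
  rot[6] = zyzxx$ywyzxw
  rot[7] = yzxx$ywyzxwz
  rot[8] = zxx$ywyzxwzy
  rot[9] = xx$ywyzxwzyz
  rot[10] = x$ywyzxwzyzx
  rot[11] = $ywyzxwzyzxx
Sorted (with $ < everything):
  sorted[0] = $ywyzxwzyzxx  (last char: 'x')
  sorted[1] = wyzxwzyzxx$y  (last char: 'y')
  sorted[2] = wzyzxx$ywyzx  (last char: 'x')
  sorted[3] = x$ywyzxwzyzx  (last char: 'x')
  sorted[4] = xwzyzxx$ywyz  (last char: 'z')
  sorted[5] = xx$ywyzxwzyz  (last char: 'z')
  sorted[6] = ywyzxwzyzxx$  (last char: '$')
  sorted[7] = yzxwzyzxx$yw  (last char: 'w')
  sorted[8] = yzxx$ywyzxwz  (last char: 'z')
  sorted[9] = zxwzyzxx$ywy  (last char: 'y')
  sorted[10] = zxx$ywyzxwzy  (last char: 'y')
  sorted[11] = zyzxx$ywyzxw  (last char: 'w')
Last column: xyxxzz$wzyyw
Original string S is at sorted index 6

Answer: xyxxzz$wzyyw
6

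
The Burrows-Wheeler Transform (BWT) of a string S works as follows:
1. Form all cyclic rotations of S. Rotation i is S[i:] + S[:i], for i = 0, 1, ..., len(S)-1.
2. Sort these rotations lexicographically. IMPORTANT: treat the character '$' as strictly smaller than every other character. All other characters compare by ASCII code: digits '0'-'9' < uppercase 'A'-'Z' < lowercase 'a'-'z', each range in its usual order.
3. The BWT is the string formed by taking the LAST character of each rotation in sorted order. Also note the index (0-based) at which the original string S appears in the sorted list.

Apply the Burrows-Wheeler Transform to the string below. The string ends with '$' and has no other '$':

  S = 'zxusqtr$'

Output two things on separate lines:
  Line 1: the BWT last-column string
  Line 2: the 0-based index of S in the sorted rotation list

Answer: rstuqxz$
7

Derivation:
All 8 rotations (rotation i = S[i:]+S[:i]):
  rot[0] = zxusqtr$
  rot[1] = xusqtr$z
  rot[2] = usqtr$zx
  rot[3] = sqtr$zxu
  rot[4] = qtr$zxus
  rot[5] = tr$zxusq
  rot[6] = r$zxusqt
  rot[7] = $zxusqtr
Sorted (with $ < everything):
  sorted[0] = $zxusqtr  (last char: 'r')
  sorted[1] = qtr$zxus  (last char: 's')
  sorted[2] = r$zxusqt  (last char: 't')
  sorted[3] = sqtr$zxu  (last char: 'u')
  sorted[4] = tr$zxusq  (last char: 'q')
  sorted[5] = usqtr$zx  (last char: 'x')
  sorted[6] = xusqtr$z  (last char: 'z')
  sorted[7] = zxusqtr$  (last char: '$')
Last column: rstuqxz$
Original string S is at sorted index 7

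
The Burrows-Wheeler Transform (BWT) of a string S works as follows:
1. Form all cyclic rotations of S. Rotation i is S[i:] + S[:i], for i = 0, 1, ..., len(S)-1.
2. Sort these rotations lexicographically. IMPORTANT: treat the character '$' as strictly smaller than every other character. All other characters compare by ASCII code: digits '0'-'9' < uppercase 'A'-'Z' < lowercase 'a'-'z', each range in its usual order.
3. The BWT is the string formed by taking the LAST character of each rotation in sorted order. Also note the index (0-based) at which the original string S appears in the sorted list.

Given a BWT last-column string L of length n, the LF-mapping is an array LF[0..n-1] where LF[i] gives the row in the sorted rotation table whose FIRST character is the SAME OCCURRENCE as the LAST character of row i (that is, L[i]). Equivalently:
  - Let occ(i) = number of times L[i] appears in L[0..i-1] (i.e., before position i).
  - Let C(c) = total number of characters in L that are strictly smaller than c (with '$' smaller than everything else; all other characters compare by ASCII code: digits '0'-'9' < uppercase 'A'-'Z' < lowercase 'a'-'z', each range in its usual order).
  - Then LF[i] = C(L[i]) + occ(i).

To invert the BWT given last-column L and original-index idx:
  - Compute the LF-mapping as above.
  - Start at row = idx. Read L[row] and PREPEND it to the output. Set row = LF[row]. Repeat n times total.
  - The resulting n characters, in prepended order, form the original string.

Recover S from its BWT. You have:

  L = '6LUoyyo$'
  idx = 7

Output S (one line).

Answer: yoyoUL6$

Derivation:
LF mapping: 1 2 3 4 6 7 5 0
Walk LF starting at row 7, prepending L[row]:
  step 1: row=7, L[7]='$', prepend. Next row=LF[7]=0
  step 2: row=0, L[0]='6', prepend. Next row=LF[0]=1
  step 3: row=1, L[1]='L', prepend. Next row=LF[1]=2
  step 4: row=2, L[2]='U', prepend. Next row=LF[2]=3
  step 5: row=3, L[3]='o', prepend. Next row=LF[3]=4
  step 6: row=4, L[4]='y', prepend. Next row=LF[4]=6
  step 7: row=6, L[6]='o', prepend. Next row=LF[6]=5
  step 8: row=5, L[5]='y', prepend. Next row=LF[5]=7
Reversed output: yoyoUL6$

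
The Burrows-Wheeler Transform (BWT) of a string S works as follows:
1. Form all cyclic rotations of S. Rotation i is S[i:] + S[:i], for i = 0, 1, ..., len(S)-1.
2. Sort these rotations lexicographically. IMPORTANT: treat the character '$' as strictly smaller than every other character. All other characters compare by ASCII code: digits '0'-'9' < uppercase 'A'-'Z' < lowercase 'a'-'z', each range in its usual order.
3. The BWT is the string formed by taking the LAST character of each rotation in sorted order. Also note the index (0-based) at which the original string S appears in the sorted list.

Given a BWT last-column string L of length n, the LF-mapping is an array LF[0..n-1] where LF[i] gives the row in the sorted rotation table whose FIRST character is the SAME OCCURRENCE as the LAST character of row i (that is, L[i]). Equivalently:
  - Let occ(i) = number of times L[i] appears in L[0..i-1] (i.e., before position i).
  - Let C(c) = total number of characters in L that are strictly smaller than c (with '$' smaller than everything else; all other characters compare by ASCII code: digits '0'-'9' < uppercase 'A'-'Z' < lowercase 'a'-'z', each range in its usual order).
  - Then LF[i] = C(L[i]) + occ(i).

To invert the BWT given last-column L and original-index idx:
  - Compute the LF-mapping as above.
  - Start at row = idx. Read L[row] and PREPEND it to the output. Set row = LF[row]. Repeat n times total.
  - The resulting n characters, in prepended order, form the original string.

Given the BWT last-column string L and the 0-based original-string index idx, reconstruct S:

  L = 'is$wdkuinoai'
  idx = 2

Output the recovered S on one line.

LF mapping: 3 9 0 11 2 6 10 4 7 8 1 5
Walk LF starting at row 2, prepending L[row]:
  step 1: row=2, L[2]='$', prepend. Next row=LF[2]=0
  step 2: row=0, L[0]='i', prepend. Next row=LF[0]=3
  step 3: row=3, L[3]='w', prepend. Next row=LF[3]=11
  step 4: row=11, L[11]='i', prepend. Next row=LF[11]=5
  step 5: row=5, L[5]='k', prepend. Next row=LF[5]=6
  step 6: row=6, L[6]='u', prepend. Next row=LF[6]=10
  step 7: row=10, L[10]='a', prepend. Next row=LF[10]=1
  step 8: row=1, L[1]='s', prepend. Next row=LF[1]=9
  step 9: row=9, L[9]='o', prepend. Next row=LF[9]=8
  step 10: row=8, L[8]='n', prepend. Next row=LF[8]=7
  step 11: row=7, L[7]='i', prepend. Next row=LF[7]=4
  step 12: row=4, L[4]='d', prepend. Next row=LF[4]=2
Reversed output: dinosaukiwi$

Answer: dinosaukiwi$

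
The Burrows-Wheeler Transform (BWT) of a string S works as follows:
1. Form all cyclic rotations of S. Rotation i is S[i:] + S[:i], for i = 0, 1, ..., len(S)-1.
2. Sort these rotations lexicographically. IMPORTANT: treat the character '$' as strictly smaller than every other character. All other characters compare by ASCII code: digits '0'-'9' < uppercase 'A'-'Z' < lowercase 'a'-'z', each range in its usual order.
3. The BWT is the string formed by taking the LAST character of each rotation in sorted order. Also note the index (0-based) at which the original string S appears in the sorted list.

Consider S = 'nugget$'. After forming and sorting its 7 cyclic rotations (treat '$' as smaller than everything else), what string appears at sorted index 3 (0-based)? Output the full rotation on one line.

All 7 rotations (rotation i = S[i:]+S[:i]):
  rot[0] = nugget$
  rot[1] = ugget$n
  rot[2] = gget$nu
  rot[3] = get$nug
  rot[4] = et$nugg
  rot[5] = t$nugge
  rot[6] = $nugget
Sorted (with $ < everything):
  sorted[0] = $nugget
  sorted[1] = et$nugg
  sorted[2] = get$nug
  sorted[3] = gget$nu
  sorted[4] = nugget$
  sorted[5] = t$nugge
  sorted[6] = ugget$n
sorted[3] = gget$nu

Answer: gget$nu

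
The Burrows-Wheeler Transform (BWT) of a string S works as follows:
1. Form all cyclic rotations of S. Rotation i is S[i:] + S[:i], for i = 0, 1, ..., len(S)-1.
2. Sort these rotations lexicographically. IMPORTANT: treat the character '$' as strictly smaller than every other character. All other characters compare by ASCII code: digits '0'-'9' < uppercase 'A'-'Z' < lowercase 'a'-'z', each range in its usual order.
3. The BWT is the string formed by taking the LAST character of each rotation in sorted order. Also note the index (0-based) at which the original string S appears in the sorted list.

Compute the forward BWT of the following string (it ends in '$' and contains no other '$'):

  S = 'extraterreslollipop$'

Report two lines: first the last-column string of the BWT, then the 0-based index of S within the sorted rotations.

All 20 rotations (rotation i = S[i:]+S[:i]):
  rot[0] = extraterreslollipop$
  rot[1] = xtraterreslollipop$e
  rot[2] = traterreslollipop$ex
  rot[3] = raterreslollipop$ext
  rot[4] = aterreslollipop$extr
  rot[5] = terreslollipop$extra
  rot[6] = erreslollipop$extrat
  rot[7] = rreslollipop$extrate
  rot[8] = reslollipop$extrater
  rot[9] = eslollipop$extraterr
  rot[10] = slollipop$extraterre
  rot[11] = lollipop$extraterres
  rot[12] = ollipop$extraterresl
  rot[13] = llipop$extraterreslo
  rot[14] = lipop$extraterreslol
  rot[15] = ipop$extraterresloll
  rot[16] = pop$extraterreslolli
  rot[17] = op$extraterreslollip
  rot[18] = p$extraterreslollipo
  rot[19] = $extraterreslollipop
Sorted (with $ < everything):
  sorted[0] = $extraterreslollipop  (last char: 'p')
  sorted[1] = aterreslollipop$extr  (last char: 'r')
  sorted[2] = erreslollipop$extrat  (last char: 't')
  sorted[3] = eslollipop$extraterr  (last char: 'r')
  sorted[4] = extraterreslollipop$  (last char: '$')
  sorted[5] = ipop$extraterresloll  (last char: 'l')
  sorted[6] = lipop$extraterreslol  (last char: 'l')
  sorted[7] = llipop$extraterreslo  (last char: 'o')
  sorted[8] = lollipop$extraterres  (last char: 's')
  sorted[9] = ollipop$extraterresl  (last char: 'l')
  sorted[10] = op$extraterreslollip  (last char: 'p')
  sorted[11] = p$extraterreslollipo  (last char: 'o')
  sorted[12] = pop$extraterreslolli  (last char: 'i')
  sorted[13] = raterreslollipop$ext  (last char: 't')
  sorted[14] = reslollipop$extrater  (last char: 'r')
  sorted[15] = rreslollipop$extrate  (last char: 'e')
  sorted[16] = slollipop$extraterre  (last char: 'e')
  sorted[17] = terreslollipop$extra  (last char: 'a')
  sorted[18] = traterreslollipop$ex  (last char: 'x')
  sorted[19] = xtraterreslollipop$e  (last char: 'e')
Last column: prtr$lloslpoitreeaxe
Original string S is at sorted index 4

Answer: prtr$lloslpoitreeaxe
4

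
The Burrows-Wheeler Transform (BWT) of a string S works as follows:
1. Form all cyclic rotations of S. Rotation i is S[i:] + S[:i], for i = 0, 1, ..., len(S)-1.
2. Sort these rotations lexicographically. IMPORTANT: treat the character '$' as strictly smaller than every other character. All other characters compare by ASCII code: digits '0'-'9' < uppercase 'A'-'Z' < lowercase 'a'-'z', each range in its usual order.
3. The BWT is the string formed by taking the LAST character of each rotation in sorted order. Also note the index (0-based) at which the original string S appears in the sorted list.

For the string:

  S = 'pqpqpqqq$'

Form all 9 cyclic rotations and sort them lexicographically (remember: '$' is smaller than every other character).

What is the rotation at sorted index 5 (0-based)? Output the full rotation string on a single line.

All 9 rotations (rotation i = S[i:]+S[:i]):
  rot[0] = pqpqpqqq$
  rot[1] = qpqpqqq$p
  rot[2] = pqpqqq$pq
  rot[3] = qpqqq$pqp
  rot[4] = pqqq$pqpq
  rot[5] = qqq$pqpqp
  rot[6] = qq$pqpqpq
  rot[7] = q$pqpqpqq
  rot[8] = $pqpqpqqq
Sorted (with $ < everything):
  sorted[0] = $pqpqpqqq
  sorted[1] = pqpqpqqq$
  sorted[2] = pqpqqq$pq
  sorted[3] = pqqq$pqpq
  sorted[4] = q$pqpqpqq
  sorted[5] = qpqpqqq$p
  sorted[6] = qpqqq$pqp
  sorted[7] = qq$pqpqpq
  sorted[8] = qqq$pqpqp
sorted[5] = qpqpqqq$p

Answer: qpqpqqq$p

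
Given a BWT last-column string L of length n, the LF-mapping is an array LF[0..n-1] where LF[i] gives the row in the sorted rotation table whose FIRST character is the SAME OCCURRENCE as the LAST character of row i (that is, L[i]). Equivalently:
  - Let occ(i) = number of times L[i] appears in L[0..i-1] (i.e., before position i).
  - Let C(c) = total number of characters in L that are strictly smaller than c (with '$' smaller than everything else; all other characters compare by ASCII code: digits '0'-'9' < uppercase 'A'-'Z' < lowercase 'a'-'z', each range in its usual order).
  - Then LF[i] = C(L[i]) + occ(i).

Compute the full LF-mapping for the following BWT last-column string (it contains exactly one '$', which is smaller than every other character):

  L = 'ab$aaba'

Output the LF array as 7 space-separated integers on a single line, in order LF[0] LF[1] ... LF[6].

Char counts: '$':1, 'a':4, 'b':2
C (first-col start): C('$')=0, C('a')=1, C('b')=5
L[0]='a': occ=0, LF[0]=C('a')+0=1+0=1
L[1]='b': occ=0, LF[1]=C('b')+0=5+0=5
L[2]='$': occ=0, LF[2]=C('$')+0=0+0=0
L[3]='a': occ=1, LF[3]=C('a')+1=1+1=2
L[4]='a': occ=2, LF[4]=C('a')+2=1+2=3
L[5]='b': occ=1, LF[5]=C('b')+1=5+1=6
L[6]='a': occ=3, LF[6]=C('a')+3=1+3=4

Answer: 1 5 0 2 3 6 4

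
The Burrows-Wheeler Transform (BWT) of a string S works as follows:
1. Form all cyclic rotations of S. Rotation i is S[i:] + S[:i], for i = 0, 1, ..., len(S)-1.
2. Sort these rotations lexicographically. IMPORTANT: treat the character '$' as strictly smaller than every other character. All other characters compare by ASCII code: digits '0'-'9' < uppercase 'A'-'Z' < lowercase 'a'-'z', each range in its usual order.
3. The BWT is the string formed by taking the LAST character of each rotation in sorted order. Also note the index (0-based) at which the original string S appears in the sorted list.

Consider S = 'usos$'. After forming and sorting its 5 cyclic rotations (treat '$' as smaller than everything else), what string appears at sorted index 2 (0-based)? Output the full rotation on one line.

Answer: s$uso

Derivation:
All 5 rotations (rotation i = S[i:]+S[:i]):
  rot[0] = usos$
  rot[1] = sos$u
  rot[2] = os$us
  rot[3] = s$uso
  rot[4] = $usos
Sorted (with $ < everything):
  sorted[0] = $usos
  sorted[1] = os$us
  sorted[2] = s$uso
  sorted[3] = sos$u
  sorted[4] = usos$
sorted[2] = s$uso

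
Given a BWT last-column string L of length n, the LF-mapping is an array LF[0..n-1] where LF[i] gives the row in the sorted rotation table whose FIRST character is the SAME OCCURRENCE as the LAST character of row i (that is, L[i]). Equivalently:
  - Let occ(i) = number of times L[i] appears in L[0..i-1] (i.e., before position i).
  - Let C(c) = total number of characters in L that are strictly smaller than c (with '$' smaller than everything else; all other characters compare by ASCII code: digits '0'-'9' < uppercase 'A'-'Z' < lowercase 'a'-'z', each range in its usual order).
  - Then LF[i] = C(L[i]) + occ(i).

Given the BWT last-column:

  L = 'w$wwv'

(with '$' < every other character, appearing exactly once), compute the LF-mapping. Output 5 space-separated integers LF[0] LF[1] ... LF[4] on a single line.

Char counts: '$':1, 'v':1, 'w':3
C (first-col start): C('$')=0, C('v')=1, C('w')=2
L[0]='w': occ=0, LF[0]=C('w')+0=2+0=2
L[1]='$': occ=0, LF[1]=C('$')+0=0+0=0
L[2]='w': occ=1, LF[2]=C('w')+1=2+1=3
L[3]='w': occ=2, LF[3]=C('w')+2=2+2=4
L[4]='v': occ=0, LF[4]=C('v')+0=1+0=1

Answer: 2 0 3 4 1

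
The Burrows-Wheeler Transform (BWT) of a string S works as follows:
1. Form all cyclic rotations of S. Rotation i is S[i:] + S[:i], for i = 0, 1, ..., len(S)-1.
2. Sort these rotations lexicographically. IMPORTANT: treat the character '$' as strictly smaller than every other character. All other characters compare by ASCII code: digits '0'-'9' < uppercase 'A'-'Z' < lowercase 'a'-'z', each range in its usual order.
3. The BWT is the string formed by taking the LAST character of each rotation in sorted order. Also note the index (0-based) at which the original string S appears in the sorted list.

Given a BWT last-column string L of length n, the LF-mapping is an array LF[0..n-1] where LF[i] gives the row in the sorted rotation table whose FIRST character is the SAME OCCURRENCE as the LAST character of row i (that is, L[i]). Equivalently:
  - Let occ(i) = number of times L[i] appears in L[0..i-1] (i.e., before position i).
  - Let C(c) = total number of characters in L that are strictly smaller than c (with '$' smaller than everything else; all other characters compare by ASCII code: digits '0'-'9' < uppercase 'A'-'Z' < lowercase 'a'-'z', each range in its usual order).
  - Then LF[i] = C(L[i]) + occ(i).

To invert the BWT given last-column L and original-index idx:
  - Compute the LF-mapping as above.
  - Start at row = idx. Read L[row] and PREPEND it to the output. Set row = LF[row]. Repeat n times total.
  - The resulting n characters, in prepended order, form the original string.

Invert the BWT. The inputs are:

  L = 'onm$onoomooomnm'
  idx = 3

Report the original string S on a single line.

LF mapping: 8 5 1 0 9 6 10 11 2 12 13 14 3 7 4
Walk LF starting at row 3, prepending L[row]:
  step 1: row=3, L[3]='$', prepend. Next row=LF[3]=0
  step 2: row=0, L[0]='o', prepend. Next row=LF[0]=8
  step 3: row=8, L[8]='m', prepend. Next row=LF[8]=2
  step 4: row=2, L[2]='m', prepend. Next row=LF[2]=1
  step 5: row=1, L[1]='n', prepend. Next row=LF[1]=5
  step 6: row=5, L[5]='n', prepend. Next row=LF[5]=6
  step 7: row=6, L[6]='o', prepend. Next row=LF[6]=10
  step 8: row=10, L[10]='o', prepend. Next row=LF[10]=13
  step 9: row=13, L[13]='n', prepend. Next row=LF[13]=7
  step 10: row=7, L[7]='o', prepend. Next row=LF[7]=11
  step 11: row=11, L[11]='o', prepend. Next row=LF[11]=14
  step 12: row=14, L[14]='m', prepend. Next row=LF[14]=4
  step 13: row=4, L[4]='o', prepend. Next row=LF[4]=9
  step 14: row=9, L[9]='o', prepend. Next row=LF[9]=12
  step 15: row=12, L[12]='m', prepend. Next row=LF[12]=3
Reversed output: moomoonoonnmmo$

Answer: moomoonoonnmmo$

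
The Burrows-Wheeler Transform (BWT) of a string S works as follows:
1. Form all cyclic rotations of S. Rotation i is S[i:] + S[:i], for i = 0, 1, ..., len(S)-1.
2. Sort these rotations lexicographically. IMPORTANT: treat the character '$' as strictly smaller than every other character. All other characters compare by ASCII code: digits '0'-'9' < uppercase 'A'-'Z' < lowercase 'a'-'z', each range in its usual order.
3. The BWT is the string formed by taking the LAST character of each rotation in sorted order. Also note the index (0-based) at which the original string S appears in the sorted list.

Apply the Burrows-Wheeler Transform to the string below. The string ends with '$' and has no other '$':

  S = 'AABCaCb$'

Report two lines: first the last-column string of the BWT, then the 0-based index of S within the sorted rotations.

All 8 rotations (rotation i = S[i:]+S[:i]):
  rot[0] = AABCaCb$
  rot[1] = ABCaCb$A
  rot[2] = BCaCb$AA
  rot[3] = CaCb$AAB
  rot[4] = aCb$AABC
  rot[5] = Cb$AABCa
  rot[6] = b$AABCaC
  rot[7] = $AABCaCb
Sorted (with $ < everything):
  sorted[0] = $AABCaCb  (last char: 'b')
  sorted[1] = AABCaCb$  (last char: '$')
  sorted[2] = ABCaCb$A  (last char: 'A')
  sorted[3] = BCaCb$AA  (last char: 'A')
  sorted[4] = CaCb$AAB  (last char: 'B')
  sorted[5] = Cb$AABCa  (last char: 'a')
  sorted[6] = aCb$AABC  (last char: 'C')
  sorted[7] = b$AABCaC  (last char: 'C')
Last column: b$AABaCC
Original string S is at sorted index 1

Answer: b$AABaCC
1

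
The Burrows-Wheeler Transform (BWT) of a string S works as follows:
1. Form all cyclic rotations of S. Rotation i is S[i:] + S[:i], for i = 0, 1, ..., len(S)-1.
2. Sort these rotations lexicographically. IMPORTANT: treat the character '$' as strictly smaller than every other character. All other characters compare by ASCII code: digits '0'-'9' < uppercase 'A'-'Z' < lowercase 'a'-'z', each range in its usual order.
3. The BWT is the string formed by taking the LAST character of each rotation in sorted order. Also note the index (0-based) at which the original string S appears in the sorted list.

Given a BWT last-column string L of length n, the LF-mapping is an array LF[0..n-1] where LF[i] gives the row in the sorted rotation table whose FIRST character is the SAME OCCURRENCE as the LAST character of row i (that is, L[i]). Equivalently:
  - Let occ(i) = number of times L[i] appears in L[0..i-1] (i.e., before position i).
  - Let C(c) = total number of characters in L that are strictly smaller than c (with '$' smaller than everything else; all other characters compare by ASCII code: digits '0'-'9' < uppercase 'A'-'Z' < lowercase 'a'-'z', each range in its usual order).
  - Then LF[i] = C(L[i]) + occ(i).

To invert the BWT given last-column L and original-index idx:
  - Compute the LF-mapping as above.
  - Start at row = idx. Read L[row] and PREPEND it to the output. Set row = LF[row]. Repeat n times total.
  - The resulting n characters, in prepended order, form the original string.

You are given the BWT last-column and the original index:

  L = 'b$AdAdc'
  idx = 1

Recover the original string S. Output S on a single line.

Answer: AAcddb$

Derivation:
LF mapping: 3 0 1 5 2 6 4
Walk LF starting at row 1, prepending L[row]:
  step 1: row=1, L[1]='$', prepend. Next row=LF[1]=0
  step 2: row=0, L[0]='b', prepend. Next row=LF[0]=3
  step 3: row=3, L[3]='d', prepend. Next row=LF[3]=5
  step 4: row=5, L[5]='d', prepend. Next row=LF[5]=6
  step 5: row=6, L[6]='c', prepend. Next row=LF[6]=4
  step 6: row=4, L[4]='A', prepend. Next row=LF[4]=2
  step 7: row=2, L[2]='A', prepend. Next row=LF[2]=1
Reversed output: AAcddb$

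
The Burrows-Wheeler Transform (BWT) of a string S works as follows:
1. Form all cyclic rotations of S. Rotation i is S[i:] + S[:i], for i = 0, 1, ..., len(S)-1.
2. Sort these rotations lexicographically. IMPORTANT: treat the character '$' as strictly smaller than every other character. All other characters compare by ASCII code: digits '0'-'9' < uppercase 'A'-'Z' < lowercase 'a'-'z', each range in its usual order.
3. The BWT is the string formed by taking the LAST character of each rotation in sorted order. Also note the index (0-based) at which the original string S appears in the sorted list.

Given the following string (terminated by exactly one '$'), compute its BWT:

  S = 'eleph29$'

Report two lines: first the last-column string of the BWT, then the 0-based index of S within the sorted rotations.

All 8 rotations (rotation i = S[i:]+S[:i]):
  rot[0] = eleph29$
  rot[1] = leph29$e
  rot[2] = eph29$el
  rot[3] = ph29$ele
  rot[4] = h29$elep
  rot[5] = 29$eleph
  rot[6] = 9$eleph2
  rot[7] = $eleph29
Sorted (with $ < everything):
  sorted[0] = $eleph29  (last char: '9')
  sorted[1] = 29$eleph  (last char: 'h')
  sorted[2] = 9$eleph2  (last char: '2')
  sorted[3] = eleph29$  (last char: '$')
  sorted[4] = eph29$el  (last char: 'l')
  sorted[5] = h29$elep  (last char: 'p')
  sorted[6] = leph29$e  (last char: 'e')
  sorted[7] = ph29$ele  (last char: 'e')
Last column: 9h2$lpee
Original string S is at sorted index 3

Answer: 9h2$lpee
3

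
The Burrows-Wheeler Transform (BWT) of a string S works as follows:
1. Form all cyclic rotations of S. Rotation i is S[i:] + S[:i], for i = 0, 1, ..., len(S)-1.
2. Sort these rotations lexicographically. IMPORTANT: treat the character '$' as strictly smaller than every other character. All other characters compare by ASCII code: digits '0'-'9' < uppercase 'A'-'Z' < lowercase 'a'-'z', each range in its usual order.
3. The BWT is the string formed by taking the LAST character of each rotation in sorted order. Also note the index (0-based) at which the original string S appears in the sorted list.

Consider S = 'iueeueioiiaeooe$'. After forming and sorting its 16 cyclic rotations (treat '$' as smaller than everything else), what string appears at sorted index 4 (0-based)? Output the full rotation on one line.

All 16 rotations (rotation i = S[i:]+S[:i]):
  rot[0] = iueeueioiiaeooe$
  rot[1] = ueeueioiiaeooe$i
  rot[2] = eeueioiiaeooe$iu
  rot[3] = eueioiiaeooe$iue
  rot[4] = ueioiiaeooe$iuee
  rot[5] = eioiiaeooe$iueeu
  rot[6] = ioiiaeooe$iueeue
  rot[7] = oiiaeooe$iueeuei
  rot[8] = iiaeooe$iueeueio
  rot[9] = iaeooe$iueeueioi
  rot[10] = aeooe$iueeueioii
  rot[11] = eooe$iueeueioiia
  rot[12] = ooe$iueeueioiiae
  rot[13] = oe$iueeueioiiaeo
  rot[14] = e$iueeueioiiaeoo
  rot[15] = $iueeueioiiaeooe
Sorted (with $ < everything):
  sorted[0] = $iueeueioiiaeooe
  sorted[1] = aeooe$iueeueioii
  sorted[2] = e$iueeueioiiaeoo
  sorted[3] = eeueioiiaeooe$iu
  sorted[4] = eioiiaeooe$iueeu
  sorted[5] = eooe$iueeueioiia
  sorted[6] = eueioiiaeooe$iue
  sorted[7] = iaeooe$iueeueioi
  sorted[8] = iiaeooe$iueeueio
  sorted[9] = ioiiaeooe$iueeue
  sorted[10] = iueeueioiiaeooe$
  sorted[11] = oe$iueeueioiiaeo
  sorted[12] = oiiaeooe$iueeuei
  sorted[13] = ooe$iueeueioiiae
  sorted[14] = ueeueioiiaeooe$i
  sorted[15] = ueioiiaeooe$iuee
sorted[4] = eioiiaeooe$iueeu

Answer: eioiiaeooe$iueeu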